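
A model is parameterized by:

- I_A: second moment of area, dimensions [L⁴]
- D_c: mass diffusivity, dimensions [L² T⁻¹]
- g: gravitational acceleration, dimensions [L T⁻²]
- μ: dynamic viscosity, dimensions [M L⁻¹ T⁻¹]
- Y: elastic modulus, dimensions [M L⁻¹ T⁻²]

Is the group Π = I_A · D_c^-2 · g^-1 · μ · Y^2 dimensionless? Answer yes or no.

Sum the exponent of each base dimension across the product:
  M: [I_A]_M − 2·[D_c]_M − [g]_M + [μ]_M + 2·[Y]_M = (0) − 2·(0) − (0) + (1) + 2·(1) = 3
  L: [I_A]_L − 2·[D_c]_L − [g]_L + [μ]_L + 2·[Y]_L = (4) − 2·(2) − (1) + (-1) + 2·(-1) = -4
  T: [I_A]_T − 2·[D_c]_T − [g]_T + [μ]_T + 2·[Y]_T = (0) − 2·(-1) − (-2) + (-1) + 2·(-2) = -1
Net dimensions [M³ L⁻⁴ T⁻¹] ≠ [1] — not dimensionless.

no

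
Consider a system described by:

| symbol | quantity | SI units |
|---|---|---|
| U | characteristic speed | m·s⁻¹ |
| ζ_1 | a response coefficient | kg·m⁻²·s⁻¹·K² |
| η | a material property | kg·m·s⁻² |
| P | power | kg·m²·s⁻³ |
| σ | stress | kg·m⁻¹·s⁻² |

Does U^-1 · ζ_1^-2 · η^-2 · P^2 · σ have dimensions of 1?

no

Sum the exponent of each base dimension across the product:
  M: −[U]_M − 2·[ζ_1]_M − 2·[η]_M + 2·[P]_M + [σ]_M = −(0) − 2·(1) − 2·(1) + 2·(1) + (1) = -1
  L: −[U]_L − 2·[ζ_1]_L − 2·[η]_L + 2·[P]_L + [σ]_L = −(1) − 2·(-2) − 2·(1) + 2·(2) + (-1) = 4
  T: −[U]_T − 2·[ζ_1]_T − 2·[η]_T + 2·[P]_T + [σ]_T = −(-1) − 2·(-1) − 2·(-2) + 2·(-3) + (-2) = -1
  Θ: −[U]_Θ − 2·[ζ_1]_Θ − 2·[η]_Θ + 2·[P]_Θ + [σ]_Θ = −(0) − 2·(2) − 2·(0) + 2·(0) + (0) = -4
Net dimensions [M⁻¹ L⁴ T⁻¹ Θ⁻⁴] ≠ [1] — not dimensionless.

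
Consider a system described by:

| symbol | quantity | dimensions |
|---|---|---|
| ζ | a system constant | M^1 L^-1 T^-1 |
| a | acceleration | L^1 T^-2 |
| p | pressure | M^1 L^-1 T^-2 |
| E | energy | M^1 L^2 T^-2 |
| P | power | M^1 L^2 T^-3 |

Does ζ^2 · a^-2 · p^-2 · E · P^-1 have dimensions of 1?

no

Sum the exponent of each base dimension across the product:
  M: 2·[ζ]_M − 2·[a]_M − 2·[p]_M + [E]_M − [P]_M = 2·(1) − 2·(0) − 2·(1) + (1) − (1) = 0
  L: 2·[ζ]_L − 2·[a]_L − 2·[p]_L + [E]_L − [P]_L = 2·(-1) − 2·(1) − 2·(-1) + (2) − (2) = -2
  T: 2·[ζ]_T − 2·[a]_T − 2·[p]_T + [E]_T − [P]_T = 2·(-1) − 2·(-2) − 2·(-2) + (-2) − (-3) = 7
Net dimensions [L⁻² T⁷] ≠ [1] — not dimensionless.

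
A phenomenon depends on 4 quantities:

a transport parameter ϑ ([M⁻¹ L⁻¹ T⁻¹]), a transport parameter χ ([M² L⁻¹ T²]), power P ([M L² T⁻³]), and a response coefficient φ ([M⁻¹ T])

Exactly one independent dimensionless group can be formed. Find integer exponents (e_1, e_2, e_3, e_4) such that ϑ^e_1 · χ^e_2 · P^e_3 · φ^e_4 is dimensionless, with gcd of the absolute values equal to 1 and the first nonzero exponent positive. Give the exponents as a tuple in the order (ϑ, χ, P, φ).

(1, 1, 1, 2)

M: e_1·(-1) + e_2·(2) + e_3·(1) + e_4·(-1) = 0
L: e_1·(-1) + e_2·(-1) + e_3·(2) + e_4·(0) = 0
T: e_1·(-1) + e_2·(2) + e_3·(-3) + e_4·(1) = 0
Solving this homogeneous linear system for the smallest-integer solution (first nonzero entry positive) gives (1, 1, 1, 2).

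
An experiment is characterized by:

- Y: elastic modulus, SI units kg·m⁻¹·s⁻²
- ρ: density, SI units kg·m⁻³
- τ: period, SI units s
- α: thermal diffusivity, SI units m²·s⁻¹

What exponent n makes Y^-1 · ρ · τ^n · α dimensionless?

Balance the T exponent: (1)·n from τ, plus −(-2) + (0) + (-1) = 1 from the rest, must sum to zero.
n + 1 = 0, so n = -1.

-1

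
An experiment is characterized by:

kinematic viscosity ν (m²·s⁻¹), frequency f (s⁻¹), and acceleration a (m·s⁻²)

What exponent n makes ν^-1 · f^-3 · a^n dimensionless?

2

Balance the L exponent: (1)·n from a, plus −(2) − 3·(0) = -2 from the rest, must sum to zero.
n − 2 = 0, so n = 2.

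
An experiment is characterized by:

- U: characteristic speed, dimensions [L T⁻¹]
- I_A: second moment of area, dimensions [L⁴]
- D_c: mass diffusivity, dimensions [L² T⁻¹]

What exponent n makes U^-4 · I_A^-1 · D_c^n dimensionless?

Balance the L exponent: (2)·n from D_c, plus −4·(1) − (4) = -8 from the rest, must sum to zero.
2n − 8 = 0, so n = 4.

4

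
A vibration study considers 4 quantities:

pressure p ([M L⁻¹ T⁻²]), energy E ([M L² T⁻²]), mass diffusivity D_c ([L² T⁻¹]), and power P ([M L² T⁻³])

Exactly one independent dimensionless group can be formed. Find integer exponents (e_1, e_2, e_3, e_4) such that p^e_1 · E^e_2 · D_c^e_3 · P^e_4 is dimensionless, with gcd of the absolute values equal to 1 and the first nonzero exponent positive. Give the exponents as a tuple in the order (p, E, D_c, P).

(2, 1, 3, -3)

M: e_1·(1) + e_2·(1) + e_3·(0) + e_4·(1) = 0
L: e_1·(-1) + e_2·(2) + e_3·(2) + e_4·(2) = 0
T: e_1·(-2) + e_2·(-2) + e_3·(-1) + e_4·(-3) = 0
Solving this homogeneous linear system for the smallest-integer solution (first nonzero entry positive) gives (2, 1, 3, -3).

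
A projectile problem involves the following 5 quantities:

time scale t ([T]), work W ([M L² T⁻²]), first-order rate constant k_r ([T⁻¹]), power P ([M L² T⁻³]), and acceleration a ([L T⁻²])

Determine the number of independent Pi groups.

2

There are 5 variables and 3 base dimensions (M, L, T).
The dimension matrix has rank 3.
Independent dimensionless groups: 5 − 3 = 2.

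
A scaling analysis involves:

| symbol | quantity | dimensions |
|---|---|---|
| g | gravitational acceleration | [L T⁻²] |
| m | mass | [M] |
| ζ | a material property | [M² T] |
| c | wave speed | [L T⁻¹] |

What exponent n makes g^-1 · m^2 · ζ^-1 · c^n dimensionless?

1

Balance the L exponent: (1)·n from c, plus −(1) + 2·(0) − (0) = -1 from the rest, must sum to zero.
n − 1 = 0, so n = 1.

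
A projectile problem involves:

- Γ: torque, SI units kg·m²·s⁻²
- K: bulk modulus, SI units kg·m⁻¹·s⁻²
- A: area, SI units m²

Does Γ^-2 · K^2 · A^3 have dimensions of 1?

yes

Sum the exponent of each base dimension across the product:
  M: −2·[Γ]_M + 2·[K]_M + 3·[A]_M = −2·(1) + 2·(1) + 3·(0) = 0
  L: −2·[Γ]_L + 2·[K]_L + 3·[A]_L = −2·(2) + 2·(-1) + 3·(2) = 0
  T: −2·[Γ]_T + 2·[K]_T + 3·[A]_T = −2·(-2) + 2·(-2) + 3·(0) = 0
All base exponents vanish — dimensionless.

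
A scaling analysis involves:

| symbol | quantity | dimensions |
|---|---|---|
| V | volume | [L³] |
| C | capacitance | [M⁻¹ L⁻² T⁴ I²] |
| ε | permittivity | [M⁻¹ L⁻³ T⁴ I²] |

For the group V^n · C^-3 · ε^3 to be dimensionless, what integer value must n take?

1

Balance the L exponent: (3)·n from V, plus −3·(-2) + 3·(-3) = -3 from the rest, must sum to zero.
3n − 3 = 0, so n = 1.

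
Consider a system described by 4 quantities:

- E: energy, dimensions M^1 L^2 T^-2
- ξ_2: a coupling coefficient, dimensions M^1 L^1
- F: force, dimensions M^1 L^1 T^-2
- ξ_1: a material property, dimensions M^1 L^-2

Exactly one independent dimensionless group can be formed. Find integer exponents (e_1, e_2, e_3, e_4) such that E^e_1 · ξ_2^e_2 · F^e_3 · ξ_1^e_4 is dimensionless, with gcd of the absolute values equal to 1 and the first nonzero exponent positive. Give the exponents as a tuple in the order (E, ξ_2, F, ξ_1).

M: e_1·(1) + e_2·(1) + e_3·(1) + e_4·(1) = 0
L: e_1·(2) + e_2·(1) + e_3·(1) + e_4·(-2) = 0
T: e_1·(-2) + e_2·(0) + e_3·(-2) + e_4·(0) = 0
Solving this homogeneous linear system for the smallest-integer solution (first nonzero entry positive) gives (3, -1, -3, 1).

(3, -1, -3, 1)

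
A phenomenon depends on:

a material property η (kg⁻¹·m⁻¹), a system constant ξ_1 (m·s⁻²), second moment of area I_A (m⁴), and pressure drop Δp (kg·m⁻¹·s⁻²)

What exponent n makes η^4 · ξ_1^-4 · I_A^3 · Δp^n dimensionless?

4

Balance the M exponent: (1)·n from Δp, plus 4·(-1) − 4·(0) + 3·(0) = -4 from the rest, must sum to zero.
n − 4 = 0, so n = 4.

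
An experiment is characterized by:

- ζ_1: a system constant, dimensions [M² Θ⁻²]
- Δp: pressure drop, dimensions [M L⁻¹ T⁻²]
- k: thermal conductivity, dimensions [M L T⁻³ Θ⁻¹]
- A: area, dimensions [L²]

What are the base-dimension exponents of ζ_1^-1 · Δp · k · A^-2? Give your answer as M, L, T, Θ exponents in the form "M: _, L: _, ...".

Collect each base-dimension exponent across the product:
  M: −(2) + (1) + (1) − 2·(0) = 0
  L: −(0) + (-1) + (1) − 2·(2) = -4
  T: −(0) + (-2) + (-3) − 2·(0) = -5
  Θ: −(-2) + (0) + (-1) − 2·(0) = 1
So the dimensions are [L⁻⁴ T⁻⁵ Θ].

M: 0, L: -4, T: -5, Θ: 1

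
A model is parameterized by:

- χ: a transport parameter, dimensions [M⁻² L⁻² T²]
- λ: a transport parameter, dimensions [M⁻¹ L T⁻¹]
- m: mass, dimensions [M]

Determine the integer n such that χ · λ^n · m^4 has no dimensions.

2

Balance the M exponent: (-1)·n from λ, plus (-2) + 4·(1) = 2 from the rest, must sum to zero.
−n + 2 = 0, so n = 2.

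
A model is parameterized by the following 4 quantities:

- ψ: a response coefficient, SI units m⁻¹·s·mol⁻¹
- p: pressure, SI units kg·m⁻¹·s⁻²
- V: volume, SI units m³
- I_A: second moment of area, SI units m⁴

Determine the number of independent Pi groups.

1

There are 4 variables and 4 base dimensions (M, L, T, N).
The dimension matrix has rank 3 (less than 4: the dimension vectors are linearly dependent).
Independent dimensionless groups: 4 − 3 = 1.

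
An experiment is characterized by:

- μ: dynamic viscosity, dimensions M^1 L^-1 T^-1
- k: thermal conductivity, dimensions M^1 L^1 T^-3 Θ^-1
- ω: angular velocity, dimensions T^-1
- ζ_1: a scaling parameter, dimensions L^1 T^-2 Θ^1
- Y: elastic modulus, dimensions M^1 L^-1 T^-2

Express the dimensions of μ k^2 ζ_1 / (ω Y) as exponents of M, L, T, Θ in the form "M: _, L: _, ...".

M: 2, L: 3, T: -6, Θ: -1

Collect each base-dimension exponent across the product:
  M: (1) + 2·(1) − (0) + (0) − (1) = 2
  L: (-1) + 2·(1) − (0) + (1) − (-1) = 3
  T: (-1) + 2·(-3) − (-1) + (-2) − (-2) = -6
  Θ: (0) + 2·(-1) − (0) + (1) − (0) = -1
So the dimensions are [M² L³ T⁻⁶ Θ⁻¹].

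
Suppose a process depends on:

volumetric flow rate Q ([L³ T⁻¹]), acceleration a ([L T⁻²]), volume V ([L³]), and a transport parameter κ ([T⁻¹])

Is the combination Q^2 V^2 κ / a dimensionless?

no

Sum the exponent of each base dimension across the product:
  L: 2·[Q]_L − [a]_L + 2·[V]_L + [κ]_L = 2·(3) − (1) + 2·(3) + (0) = 11
  T: 2·[Q]_T − [a]_T + 2·[V]_T + [κ]_T = 2·(-1) − (-2) + 2·(0) + (-1) = -1
Net dimensions [L¹¹ T⁻¹] ≠ [1] — not dimensionless.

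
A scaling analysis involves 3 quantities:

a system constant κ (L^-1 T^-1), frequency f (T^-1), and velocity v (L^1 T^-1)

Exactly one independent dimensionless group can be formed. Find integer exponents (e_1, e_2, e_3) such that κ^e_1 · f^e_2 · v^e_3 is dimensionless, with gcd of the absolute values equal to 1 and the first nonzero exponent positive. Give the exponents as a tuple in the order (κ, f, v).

(1, -2, 1)

L: e_1·(-1) + e_2·(0) + e_3·(1) = 0
T: e_1·(-1) + e_2·(-1) + e_3·(-1) = 0
Solving this homogeneous linear system for the smallest-integer solution (first nonzero entry positive) gives (1, -2, 1).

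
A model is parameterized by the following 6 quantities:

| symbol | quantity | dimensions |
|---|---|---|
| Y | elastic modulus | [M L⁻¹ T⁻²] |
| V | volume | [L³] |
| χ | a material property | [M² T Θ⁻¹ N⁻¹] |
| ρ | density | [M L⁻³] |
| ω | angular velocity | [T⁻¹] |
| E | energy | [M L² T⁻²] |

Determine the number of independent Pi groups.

There are 6 variables and 5 base dimensions (M, L, T, Θ, N).
The dimension matrix has rank 4 (less than 5: the dimension vectors are linearly dependent).
Independent dimensionless groups: 6 − 4 = 2.

2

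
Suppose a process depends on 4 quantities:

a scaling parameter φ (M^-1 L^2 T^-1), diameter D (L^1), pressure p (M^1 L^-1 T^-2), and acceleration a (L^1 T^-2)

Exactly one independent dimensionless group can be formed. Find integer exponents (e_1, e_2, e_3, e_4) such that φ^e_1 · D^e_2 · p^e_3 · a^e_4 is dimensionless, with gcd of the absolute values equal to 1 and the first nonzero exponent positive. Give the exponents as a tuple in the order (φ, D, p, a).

(2, 1, 2, -3)

M: e_1·(-1) + e_2·(0) + e_3·(1) + e_4·(0) = 0
L: e_1·(2) + e_2·(1) + e_3·(-1) + e_4·(1) = 0
T: e_1·(-1) + e_2·(0) + e_3·(-2) + e_4·(-2) = 0
Solving this homogeneous linear system for the smallest-integer solution (first nonzero entry positive) gives (2, 1, 2, -3).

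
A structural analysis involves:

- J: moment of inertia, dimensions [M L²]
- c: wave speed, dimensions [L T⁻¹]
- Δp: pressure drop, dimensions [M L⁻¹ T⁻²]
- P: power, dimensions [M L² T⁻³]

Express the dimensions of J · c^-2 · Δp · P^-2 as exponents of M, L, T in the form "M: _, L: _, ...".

M: 0, L: -5, T: 6

Collect each base-dimension exponent across the product:
  M: (1) − 2·(0) + (1) − 2·(1) = 0
  L: (2) − 2·(1) + (-1) − 2·(2) = -5
  T: (0) − 2·(-1) + (-2) − 2·(-3) = 6
So the dimensions are [L⁻⁵ T⁶].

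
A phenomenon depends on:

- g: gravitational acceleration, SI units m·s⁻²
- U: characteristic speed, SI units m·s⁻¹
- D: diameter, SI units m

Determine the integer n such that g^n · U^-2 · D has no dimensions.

Balance the L exponent: (1)·n from g, plus −2·(1) + (1) = -1 from the rest, must sum to zero.
n − 1 = 0, so n = 1.

1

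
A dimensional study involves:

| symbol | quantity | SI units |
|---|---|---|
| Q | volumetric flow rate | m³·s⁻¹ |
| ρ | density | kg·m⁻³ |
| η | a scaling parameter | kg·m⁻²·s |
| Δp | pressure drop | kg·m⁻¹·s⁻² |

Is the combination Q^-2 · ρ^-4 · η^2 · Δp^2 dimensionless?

Sum the exponent of each base dimension across the product:
  M: −2·[Q]_M − 4·[ρ]_M + 2·[η]_M + 2·[Δp]_M = −2·(0) − 4·(1) + 2·(1) + 2·(1) = 0
  L: −2·[Q]_L − 4·[ρ]_L + 2·[η]_L + 2·[Δp]_L = −2·(3) − 4·(-3) + 2·(-2) + 2·(-1) = 0
  T: −2·[Q]_T − 4·[ρ]_T + 2·[η]_T + 2·[Δp]_T = −2·(-1) − 4·(0) + 2·(1) + 2·(-2) = 0
All base exponents vanish — dimensionless.

yes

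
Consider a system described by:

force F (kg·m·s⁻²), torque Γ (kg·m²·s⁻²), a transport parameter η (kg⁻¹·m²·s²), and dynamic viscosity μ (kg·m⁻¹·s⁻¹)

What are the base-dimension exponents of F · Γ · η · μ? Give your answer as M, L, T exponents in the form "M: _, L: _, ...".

Collect each base-dimension exponent across the product:
  M: (1) + (1) + (-1) + (1) = 2
  L: (1) + (2) + (2) + (-1) = 4
  T: (-2) + (-2) + (2) + (-1) = -3
So the dimensions are [M² L⁴ T⁻³].

M: 2, L: 4, T: -3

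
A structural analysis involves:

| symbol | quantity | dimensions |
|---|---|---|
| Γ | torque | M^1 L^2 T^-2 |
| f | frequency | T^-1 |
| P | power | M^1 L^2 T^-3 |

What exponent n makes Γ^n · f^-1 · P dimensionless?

Balance the M exponent: (1)·n from Γ, plus −(0) + (1) = 1 from the rest, must sum to zero.
n + 1 = 0, so n = -1.

-1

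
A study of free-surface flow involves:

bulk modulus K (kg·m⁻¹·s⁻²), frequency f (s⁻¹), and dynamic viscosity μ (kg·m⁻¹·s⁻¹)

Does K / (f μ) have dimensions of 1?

Sum the exponent of each base dimension across the product:
  M: [K]_M − [f]_M − [μ]_M = (1) − (0) − (1) = 0
  L: [K]_L − [f]_L − [μ]_L = (-1) − (0) − (-1) = 0
  T: [K]_T − [f]_T − [μ]_T = (-2) − (-1) − (-1) = 0
All base exponents vanish — dimensionless.

yes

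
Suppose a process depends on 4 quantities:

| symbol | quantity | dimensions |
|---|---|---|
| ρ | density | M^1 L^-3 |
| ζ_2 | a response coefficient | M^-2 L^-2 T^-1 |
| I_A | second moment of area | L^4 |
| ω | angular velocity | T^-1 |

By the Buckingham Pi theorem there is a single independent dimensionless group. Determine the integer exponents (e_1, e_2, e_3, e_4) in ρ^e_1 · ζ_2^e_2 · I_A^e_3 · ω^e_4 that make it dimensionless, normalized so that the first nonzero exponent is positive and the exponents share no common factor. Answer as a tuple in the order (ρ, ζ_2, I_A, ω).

(2, 1, 2, -1)

M: e_1·(1) + e_2·(-2) + e_3·(0) + e_4·(0) = 0
L: e_1·(-3) + e_2·(-2) + e_3·(4) + e_4·(0) = 0
T: e_1·(0) + e_2·(-1) + e_3·(0) + e_4·(-1) = 0
Solving this homogeneous linear system for the smallest-integer solution (first nonzero entry positive) gives (2, 1, 2, -1).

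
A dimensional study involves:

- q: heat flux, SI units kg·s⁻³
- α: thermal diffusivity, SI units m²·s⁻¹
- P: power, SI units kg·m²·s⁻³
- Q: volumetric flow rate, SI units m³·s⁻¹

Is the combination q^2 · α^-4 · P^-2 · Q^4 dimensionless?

yes

Sum the exponent of each base dimension across the product:
  M: 2·[q]_M − 4·[α]_M − 2·[P]_M + 4·[Q]_M = 2·(1) − 4·(0) − 2·(1) + 4·(0) = 0
  L: 2·[q]_L − 4·[α]_L − 2·[P]_L + 4·[Q]_L = 2·(0) − 4·(2) − 2·(2) + 4·(3) = 0
  T: 2·[q]_T − 4·[α]_T − 2·[P]_T + 4·[Q]_T = 2·(-3) − 4·(-1) − 2·(-3) + 4·(-1) = 0
All base exponents vanish — dimensionless.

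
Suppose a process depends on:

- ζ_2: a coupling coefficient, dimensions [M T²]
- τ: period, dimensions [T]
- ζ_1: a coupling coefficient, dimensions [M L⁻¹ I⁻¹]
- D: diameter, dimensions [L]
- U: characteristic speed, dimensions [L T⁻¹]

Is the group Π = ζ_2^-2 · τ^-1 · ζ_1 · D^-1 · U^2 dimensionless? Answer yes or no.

no

Sum the exponent of each base dimension across the product:
  M: −2·[ζ_2]_M − [τ]_M + [ζ_1]_M − [D]_M + 2·[U]_M = −2·(1) − (0) + (1) − (0) + 2·(0) = -1
  L: −2·[ζ_2]_L − [τ]_L + [ζ_1]_L − [D]_L + 2·[U]_L = −2·(0) − (0) + (-1) − (1) + 2·(1) = 0
  T: −2·[ζ_2]_T − [τ]_T + [ζ_1]_T − [D]_T + 2·[U]_T = −2·(2) − (1) + (0) − (0) + 2·(-1) = -7
  I: −2·[ζ_2]_I − [τ]_I + [ζ_1]_I − [D]_I + 2·[U]_I = −2·(0) − (0) + (-1) − (0) + 2·(0) = -1
Net dimensions [M⁻¹ T⁻⁷ I⁻¹] ≠ [1] — not dimensionless.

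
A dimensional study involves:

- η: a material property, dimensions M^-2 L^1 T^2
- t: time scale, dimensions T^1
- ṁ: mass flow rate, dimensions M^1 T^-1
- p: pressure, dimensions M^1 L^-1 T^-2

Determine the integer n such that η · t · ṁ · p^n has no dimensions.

1

Balance the M exponent: (1)·n from p, plus (-2) + (0) + (1) = -1 from the rest, must sum to zero.
n − 1 = 0, so n = 1.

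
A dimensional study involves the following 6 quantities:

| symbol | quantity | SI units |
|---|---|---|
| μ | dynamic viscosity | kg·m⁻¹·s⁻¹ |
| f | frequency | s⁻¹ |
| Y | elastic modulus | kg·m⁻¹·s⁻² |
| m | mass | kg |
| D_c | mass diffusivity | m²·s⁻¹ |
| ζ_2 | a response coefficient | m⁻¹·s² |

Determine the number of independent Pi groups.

There are 6 variables and 3 base dimensions (M, L, T).
The dimension matrix has rank 3.
Independent dimensionless groups: 6 − 3 = 3.

3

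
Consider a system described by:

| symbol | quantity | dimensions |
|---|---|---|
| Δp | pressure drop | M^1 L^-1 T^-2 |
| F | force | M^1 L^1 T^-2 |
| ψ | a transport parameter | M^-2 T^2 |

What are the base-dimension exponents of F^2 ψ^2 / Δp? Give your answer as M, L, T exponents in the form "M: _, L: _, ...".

M: -3, L: 3, T: 2

Collect each base-dimension exponent across the product:
  M: −(1) + 2·(1) + 2·(-2) = -3
  L: −(-1) + 2·(1) + 2·(0) = 3
  T: −(-2) + 2·(-2) + 2·(2) = 2
So the dimensions are [M⁻³ L³ T²].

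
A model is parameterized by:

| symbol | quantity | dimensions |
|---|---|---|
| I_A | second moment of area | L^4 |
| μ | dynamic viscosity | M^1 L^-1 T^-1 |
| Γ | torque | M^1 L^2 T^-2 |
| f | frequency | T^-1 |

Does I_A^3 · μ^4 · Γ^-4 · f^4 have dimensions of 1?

Sum the exponent of each base dimension across the product:
  M: 3·[I_A]_M + 4·[μ]_M − 4·[Γ]_M + 4·[f]_M = 3·(0) + 4·(1) − 4·(1) + 4·(0) = 0
  L: 3·[I_A]_L + 4·[μ]_L − 4·[Γ]_L + 4·[f]_L = 3·(4) + 4·(-1) − 4·(2) + 4·(0) = 0
  T: 3·[I_A]_T + 4·[μ]_T − 4·[Γ]_T + 4·[f]_T = 3·(0) + 4·(-1) − 4·(-2) + 4·(-1) = 0
  Θ: 3·[I_A]_Θ + 4·[μ]_Θ − 4·[Γ]_Θ + 4·[f]_Θ = 3·(0) + 4·(0) − 4·(0) + 4·(0) = 0
All base exponents vanish — dimensionless.

yes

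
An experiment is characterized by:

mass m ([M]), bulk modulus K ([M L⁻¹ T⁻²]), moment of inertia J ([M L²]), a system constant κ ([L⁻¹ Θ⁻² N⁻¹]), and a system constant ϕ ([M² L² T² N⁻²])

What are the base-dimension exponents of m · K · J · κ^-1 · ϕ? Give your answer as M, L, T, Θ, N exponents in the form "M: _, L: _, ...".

M: 5, L: 4, T: 0, Θ: 2, N: -1

Collect each base-dimension exponent across the product:
  M: (1) + (1) + (1) − (0) + (2) = 5
  L: (0) + (-1) + (2) − (-1) + (2) = 4
  T: (0) + (-2) + (0) − (0) + (2) = 0
  Θ: (0) + (0) + (0) − (-2) + (0) = 2
  N: (0) + (0) + (0) − (-1) + (-2) = -1
So the dimensions are [M⁵ L⁴ Θ² N⁻¹].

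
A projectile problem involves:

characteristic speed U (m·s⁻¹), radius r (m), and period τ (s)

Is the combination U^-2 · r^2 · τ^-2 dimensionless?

Sum the exponent of each base dimension across the product:
  M: −2·[U]_M + 2·[r]_M − 2·[τ]_M = −2·(0) + 2·(0) − 2·(0) = 0
  L: −2·[U]_L + 2·[r]_L − 2·[τ]_L = −2·(1) + 2·(1) − 2·(0) = 0
  T: −2·[U]_T + 2·[r]_T − 2·[τ]_T = −2·(-1) + 2·(0) − 2·(1) = 0
All base exponents vanish — dimensionless.

yes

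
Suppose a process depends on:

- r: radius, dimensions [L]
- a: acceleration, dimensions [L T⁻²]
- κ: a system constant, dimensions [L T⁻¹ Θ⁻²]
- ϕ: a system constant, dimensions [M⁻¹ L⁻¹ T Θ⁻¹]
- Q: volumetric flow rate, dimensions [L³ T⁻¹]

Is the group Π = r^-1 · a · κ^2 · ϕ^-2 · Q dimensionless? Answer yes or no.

Sum the exponent of each base dimension across the product:
  M: −[r]_M + [a]_M + 2·[κ]_M − 2·[ϕ]_M + [Q]_M = −(0) + (0) + 2·(0) − 2·(-1) + (0) = 2
  L: −[r]_L + [a]_L + 2·[κ]_L − 2·[ϕ]_L + [Q]_L = −(1) + (1) + 2·(1) − 2·(-1) + (3) = 7
  T: −[r]_T + [a]_T + 2·[κ]_T − 2·[ϕ]_T + [Q]_T = −(0) + (-2) + 2·(-1) − 2·(1) + (-1) = -7
  Θ: −[r]_Θ + [a]_Θ + 2·[κ]_Θ − 2·[ϕ]_Θ + [Q]_Θ = −(0) + (0) + 2·(-2) − 2·(-1) + (0) = -2
Net dimensions [M² L⁷ T⁻⁷ Θ⁻²] ≠ [1] — not dimensionless.

no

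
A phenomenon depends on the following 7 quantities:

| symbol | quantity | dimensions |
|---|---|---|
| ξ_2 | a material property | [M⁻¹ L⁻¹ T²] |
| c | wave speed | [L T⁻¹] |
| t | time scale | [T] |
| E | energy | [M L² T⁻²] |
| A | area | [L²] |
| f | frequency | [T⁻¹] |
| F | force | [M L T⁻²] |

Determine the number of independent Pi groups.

There are 7 variables and 3 base dimensions (M, L, T).
The dimension matrix has rank 3.
Independent dimensionless groups: 7 − 3 = 4.

4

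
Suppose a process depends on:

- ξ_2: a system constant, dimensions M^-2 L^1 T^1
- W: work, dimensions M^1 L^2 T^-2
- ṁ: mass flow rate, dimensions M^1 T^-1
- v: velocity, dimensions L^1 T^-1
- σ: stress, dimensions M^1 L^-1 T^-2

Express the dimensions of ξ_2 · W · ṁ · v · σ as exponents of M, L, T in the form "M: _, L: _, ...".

M: 1, L: 3, T: -5

Collect each base-dimension exponent across the product:
  M: (-2) + (1) + (1) + (0) + (1) = 1
  L: (1) + (2) + (0) + (1) + (-1) = 3
  T: (1) + (-2) + (-1) + (-1) + (-2) = -5
So the dimensions are [M L³ T⁻⁵].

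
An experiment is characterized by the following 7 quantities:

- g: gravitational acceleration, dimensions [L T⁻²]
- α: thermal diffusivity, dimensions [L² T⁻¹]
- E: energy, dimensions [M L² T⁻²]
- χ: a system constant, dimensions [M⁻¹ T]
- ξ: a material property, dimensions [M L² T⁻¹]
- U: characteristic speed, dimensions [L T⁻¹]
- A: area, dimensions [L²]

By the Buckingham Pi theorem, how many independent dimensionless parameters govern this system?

4

There are 7 variables and 3 base dimensions (M, L, T).
The dimension matrix has rank 3.
Independent dimensionless groups: 7 − 3 = 4.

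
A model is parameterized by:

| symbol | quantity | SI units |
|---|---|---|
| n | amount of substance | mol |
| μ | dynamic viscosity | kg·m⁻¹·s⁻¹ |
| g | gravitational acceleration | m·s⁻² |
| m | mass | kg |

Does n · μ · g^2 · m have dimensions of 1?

no

Sum the exponent of each base dimension across the product:
  M: [n]_M + [μ]_M + 2·[g]_M + [m]_M = (0) + (1) + 2·(0) + (1) = 2
  L: [n]_L + [μ]_L + 2·[g]_L + [m]_L = (0) + (-1) + 2·(1) + (0) = 1
  T: [n]_T + [μ]_T + 2·[g]_T + [m]_T = (0) + (-1) + 2·(-2) + (0) = -5
  N: [n]_N + [μ]_N + 2·[g]_N + [m]_N = (1) + (0) + 2·(0) + (0) = 1
Net dimensions [M² L T⁻⁵ N] ≠ [1] — not dimensionless.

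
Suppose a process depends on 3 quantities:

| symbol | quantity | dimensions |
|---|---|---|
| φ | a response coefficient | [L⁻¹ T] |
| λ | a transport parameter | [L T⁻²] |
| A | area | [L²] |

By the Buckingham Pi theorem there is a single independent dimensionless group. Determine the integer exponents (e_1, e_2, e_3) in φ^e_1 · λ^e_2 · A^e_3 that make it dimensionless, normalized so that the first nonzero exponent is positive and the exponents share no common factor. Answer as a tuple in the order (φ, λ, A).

L: e_1·(-1) + e_2·(1) + e_3·(2) = 0
T: e_1·(1) + e_2·(-2) + e_3·(0) = 0
Solving this homogeneous linear system for the smallest-integer solution (first nonzero entry positive) gives (4, 2, 1).

(4, 2, 1)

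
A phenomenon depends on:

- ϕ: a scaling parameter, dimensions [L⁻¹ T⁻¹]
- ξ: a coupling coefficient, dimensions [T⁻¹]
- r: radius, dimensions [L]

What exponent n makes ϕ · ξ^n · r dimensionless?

-1

Balance the T exponent: (-1)·n from ξ, plus (-1) + (0) = -1 from the rest, must sum to zero.
−n − 1 = 0, so n = -1.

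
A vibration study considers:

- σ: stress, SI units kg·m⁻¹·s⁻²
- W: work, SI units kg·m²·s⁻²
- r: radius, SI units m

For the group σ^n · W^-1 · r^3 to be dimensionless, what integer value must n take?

Balance the M exponent: (1)·n from σ, plus −(1) + 3·(0) = -1 from the rest, must sum to zero.
n − 1 = 0, so n = 1.

1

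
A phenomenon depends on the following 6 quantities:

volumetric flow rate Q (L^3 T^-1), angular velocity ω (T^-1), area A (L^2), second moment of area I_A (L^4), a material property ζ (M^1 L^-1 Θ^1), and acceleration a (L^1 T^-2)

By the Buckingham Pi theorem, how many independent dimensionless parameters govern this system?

3

There are 6 variables and 4 base dimensions (M, L, T, Θ).
The dimension matrix has rank 3 (less than 4: the dimension vectors are linearly dependent).
Independent dimensionless groups: 6 − 3 = 3.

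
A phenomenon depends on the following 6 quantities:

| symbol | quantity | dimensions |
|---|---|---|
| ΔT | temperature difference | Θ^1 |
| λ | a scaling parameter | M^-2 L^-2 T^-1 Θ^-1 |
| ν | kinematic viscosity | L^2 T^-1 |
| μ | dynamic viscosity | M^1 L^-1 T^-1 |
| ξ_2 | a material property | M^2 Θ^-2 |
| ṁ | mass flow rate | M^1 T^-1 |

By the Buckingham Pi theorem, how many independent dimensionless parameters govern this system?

2

There are 6 variables and 4 base dimensions (M, L, T, Θ).
The dimension matrix has rank 4.
Independent dimensionless groups: 6 − 4 = 2.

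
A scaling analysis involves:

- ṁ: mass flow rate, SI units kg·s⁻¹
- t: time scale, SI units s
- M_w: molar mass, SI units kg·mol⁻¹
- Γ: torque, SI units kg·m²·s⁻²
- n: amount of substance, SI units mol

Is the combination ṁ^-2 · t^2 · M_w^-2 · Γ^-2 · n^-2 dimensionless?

no

Sum the exponent of each base dimension across the product:
  M: −2·[ṁ]_M + 2·[t]_M − 2·[M_w]_M − 2·[Γ]_M − 2·[n]_M = −2·(1) + 2·(0) − 2·(1) − 2·(1) − 2·(0) = -6
  L: −2·[ṁ]_L + 2·[t]_L − 2·[M_w]_L − 2·[Γ]_L − 2·[n]_L = −2·(0) + 2·(0) − 2·(0) − 2·(2) − 2·(0) = -4
  T: −2·[ṁ]_T + 2·[t]_T − 2·[M_w]_T − 2·[Γ]_T − 2·[n]_T = −2·(-1) + 2·(1) − 2·(0) − 2·(-2) − 2·(0) = 8
  N: −2·[ṁ]_N + 2·[t]_N − 2·[M_w]_N − 2·[Γ]_N − 2·[n]_N = −2·(0) + 2·(0) − 2·(-1) − 2·(0) − 2·(1) = 0
Net dimensions [M⁻⁶ L⁻⁴ T⁸] ≠ [1] — not dimensionless.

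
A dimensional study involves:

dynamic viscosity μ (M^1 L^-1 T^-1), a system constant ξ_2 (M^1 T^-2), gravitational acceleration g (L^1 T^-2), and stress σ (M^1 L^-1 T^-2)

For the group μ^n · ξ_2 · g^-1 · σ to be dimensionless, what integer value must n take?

Balance the M exponent: (1)·n from μ, plus (1) − (0) + (1) = 2 from the rest, must sum to zero.
n + 2 = 0, so n = -2.

-2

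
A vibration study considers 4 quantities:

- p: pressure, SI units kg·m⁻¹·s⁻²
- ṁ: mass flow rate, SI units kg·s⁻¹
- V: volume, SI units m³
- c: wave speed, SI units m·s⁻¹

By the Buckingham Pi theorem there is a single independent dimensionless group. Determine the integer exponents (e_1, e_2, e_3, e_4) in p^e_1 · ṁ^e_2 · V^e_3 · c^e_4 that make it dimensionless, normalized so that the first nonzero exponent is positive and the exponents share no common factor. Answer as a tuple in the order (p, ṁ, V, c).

M: e_1·(1) + e_2·(1) + e_3·(0) + e_4·(0) = 0
L: e_1·(-1) + e_2·(0) + e_3·(3) + e_4·(1) = 0
T: e_1·(-2) + e_2·(-1) + e_3·(0) + e_4·(-1) = 0
Solving this homogeneous linear system for the smallest-integer solution (first nonzero entry positive) gives (3, -3, 2, -3).

(3, -3, 2, -3)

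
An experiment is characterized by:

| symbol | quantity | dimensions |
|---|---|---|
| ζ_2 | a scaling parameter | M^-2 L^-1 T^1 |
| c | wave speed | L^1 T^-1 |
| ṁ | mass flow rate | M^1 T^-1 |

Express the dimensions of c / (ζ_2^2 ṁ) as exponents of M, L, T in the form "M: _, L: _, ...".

M: 3, L: 3, T: -2

Collect each base-dimension exponent across the product:
  M: −2·(-2) + (0) − (1) = 3
  L: −2·(-1) + (1) − (0) = 3
  T: −2·(1) + (-1) − (-1) = -2
So the dimensions are [M³ L³ T⁻²].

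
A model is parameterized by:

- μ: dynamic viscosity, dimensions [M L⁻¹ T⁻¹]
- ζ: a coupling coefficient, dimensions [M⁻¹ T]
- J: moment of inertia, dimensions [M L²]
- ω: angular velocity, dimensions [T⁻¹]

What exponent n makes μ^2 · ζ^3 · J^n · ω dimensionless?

1

Balance the M exponent: (1)·n from J, plus 2·(1) + 3·(-1) + (0) = -1 from the rest, must sum to zero.
n − 1 = 0, so n = 1.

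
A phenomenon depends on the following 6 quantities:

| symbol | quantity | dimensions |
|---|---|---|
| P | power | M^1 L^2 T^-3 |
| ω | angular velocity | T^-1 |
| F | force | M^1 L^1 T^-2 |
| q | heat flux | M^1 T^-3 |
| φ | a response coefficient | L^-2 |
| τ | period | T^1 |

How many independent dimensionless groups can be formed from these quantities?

There are 6 variables and 3 base dimensions (M, L, T).
The dimension matrix has rank 3.
Independent dimensionless groups: 6 − 3 = 3.

3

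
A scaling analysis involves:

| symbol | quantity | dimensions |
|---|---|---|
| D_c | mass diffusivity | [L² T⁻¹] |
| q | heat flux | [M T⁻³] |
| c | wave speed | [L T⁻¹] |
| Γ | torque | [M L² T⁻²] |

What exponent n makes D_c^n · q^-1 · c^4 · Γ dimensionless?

Balance the L exponent: (2)·n from D_c, plus −(0) + 4·(1) + (2) = 6 from the rest, must sum to zero.
2n + 6 = 0, so n = -3.

-3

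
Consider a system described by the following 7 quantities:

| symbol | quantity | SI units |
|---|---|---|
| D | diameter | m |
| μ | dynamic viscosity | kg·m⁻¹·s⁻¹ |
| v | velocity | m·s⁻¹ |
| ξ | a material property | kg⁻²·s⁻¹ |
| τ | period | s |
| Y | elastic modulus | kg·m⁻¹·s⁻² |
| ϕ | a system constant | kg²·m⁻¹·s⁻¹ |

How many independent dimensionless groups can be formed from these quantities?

There are 7 variables and 3 base dimensions (M, L, T).
The dimension matrix has rank 3.
Independent dimensionless groups: 7 − 3 = 4.

4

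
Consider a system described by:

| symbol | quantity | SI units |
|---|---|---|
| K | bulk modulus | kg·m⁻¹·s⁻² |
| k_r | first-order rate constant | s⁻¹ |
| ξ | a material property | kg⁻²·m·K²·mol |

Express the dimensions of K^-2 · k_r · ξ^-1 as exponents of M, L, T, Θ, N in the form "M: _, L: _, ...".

Collect each base-dimension exponent across the product:
  M: −2·(1) + (0) − (-2) = 0
  L: −2·(-1) + (0) − (1) = 1
  T: −2·(-2) + (-1) − (0) = 3
  Θ: −2·(0) + (0) − (2) = -2
  N: −2·(0) + (0) − (1) = -1
So the dimensions are [L T³ Θ⁻² N⁻¹].

M: 0, L: 1, T: 3, Θ: -2, N: -1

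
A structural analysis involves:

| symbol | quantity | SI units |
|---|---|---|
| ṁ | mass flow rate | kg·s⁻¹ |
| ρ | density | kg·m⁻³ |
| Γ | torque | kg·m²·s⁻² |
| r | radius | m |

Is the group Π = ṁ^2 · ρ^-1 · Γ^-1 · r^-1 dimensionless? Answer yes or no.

yes

Sum the exponent of each base dimension across the product:
  M: 2·[ṁ]_M − [ρ]_M − [Γ]_M − [r]_M = 2·(1) − (1) − (1) − (0) = 0
  L: 2·[ṁ]_L − [ρ]_L − [Γ]_L − [r]_L = 2·(0) − (-3) − (2) − (1) = 0
  T: 2·[ṁ]_T − [ρ]_T − [Γ]_T − [r]_T = 2·(-1) − (0) − (-2) − (0) = 0
All base exponents vanish — dimensionless.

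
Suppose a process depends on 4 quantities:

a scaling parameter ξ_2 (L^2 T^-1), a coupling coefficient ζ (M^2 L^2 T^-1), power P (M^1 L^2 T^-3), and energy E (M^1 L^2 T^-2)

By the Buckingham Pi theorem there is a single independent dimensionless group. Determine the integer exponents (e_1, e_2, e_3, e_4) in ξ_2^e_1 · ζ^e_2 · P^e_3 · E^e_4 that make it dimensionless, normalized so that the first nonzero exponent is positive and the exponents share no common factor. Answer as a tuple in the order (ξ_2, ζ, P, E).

(1, 1, 2, -4)

M: e_1·(0) + e_2·(2) + e_3·(1) + e_4·(1) = 0
L: e_1·(2) + e_2·(2) + e_3·(2) + e_4·(2) = 0
T: e_1·(-1) + e_2·(-1) + e_3·(-3) + e_4·(-2) = 0
Solving this homogeneous linear system for the smallest-integer solution (first nonzero entry positive) gives (1, 1, 2, -4).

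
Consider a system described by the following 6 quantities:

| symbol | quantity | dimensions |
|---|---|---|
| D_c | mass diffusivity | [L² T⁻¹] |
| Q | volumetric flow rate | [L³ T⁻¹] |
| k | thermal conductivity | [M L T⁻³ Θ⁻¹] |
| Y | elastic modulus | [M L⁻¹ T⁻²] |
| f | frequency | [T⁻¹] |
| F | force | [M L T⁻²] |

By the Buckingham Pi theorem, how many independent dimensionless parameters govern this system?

There are 6 variables and 4 base dimensions (M, L, T, Θ).
The dimension matrix has rank 4.
Independent dimensionless groups: 6 − 4 = 2.

2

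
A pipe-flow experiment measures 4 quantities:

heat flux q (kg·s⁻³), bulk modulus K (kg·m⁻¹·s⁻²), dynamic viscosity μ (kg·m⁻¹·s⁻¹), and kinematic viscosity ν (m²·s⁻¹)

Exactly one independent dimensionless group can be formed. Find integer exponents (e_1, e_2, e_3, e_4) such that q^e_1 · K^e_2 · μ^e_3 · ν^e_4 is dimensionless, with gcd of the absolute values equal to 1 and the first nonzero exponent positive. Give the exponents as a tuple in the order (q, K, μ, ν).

(2, -3, 1, -1)

M: e_1·(1) + e_2·(1) + e_3·(1) + e_4·(0) = 0
L: e_1·(0) + e_2·(-1) + e_3·(-1) + e_4·(2) = 0
T: e_1·(-3) + e_2·(-2) + e_3·(-1) + e_4·(-1) = 0
Solving this homogeneous linear system for the smallest-integer solution (first nonzero entry positive) gives (2, -3, 1, -1).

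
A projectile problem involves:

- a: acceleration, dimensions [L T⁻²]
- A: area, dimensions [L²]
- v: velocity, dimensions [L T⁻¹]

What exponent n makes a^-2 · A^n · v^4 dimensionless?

Balance the L exponent: (2)·n from A, plus −2·(1) + 4·(1) = 2 from the rest, must sum to zero.
2n + 2 = 0, so n = -1.

-1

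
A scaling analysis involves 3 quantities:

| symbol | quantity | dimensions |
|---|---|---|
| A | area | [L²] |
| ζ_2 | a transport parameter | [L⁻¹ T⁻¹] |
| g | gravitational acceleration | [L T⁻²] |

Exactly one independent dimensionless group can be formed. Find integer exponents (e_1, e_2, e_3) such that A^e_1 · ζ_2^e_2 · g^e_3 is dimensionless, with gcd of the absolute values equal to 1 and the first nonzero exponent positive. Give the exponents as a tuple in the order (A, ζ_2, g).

(3, 4, -2)

L: e_1·(2) + e_2·(-1) + e_3·(1) = 0
T: e_1·(0) + e_2·(-1) + e_3·(-2) = 0
Solving this homogeneous linear system for the smallest-integer solution (first nonzero entry positive) gives (3, 4, -2).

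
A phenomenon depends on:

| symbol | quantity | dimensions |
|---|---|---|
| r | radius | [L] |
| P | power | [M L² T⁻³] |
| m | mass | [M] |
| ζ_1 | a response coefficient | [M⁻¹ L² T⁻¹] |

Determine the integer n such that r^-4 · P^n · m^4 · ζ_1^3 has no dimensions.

-1

Balance the M exponent: (1)·n from P, plus −4·(0) + 4·(1) + 3·(-1) = 1 from the rest, must sum to zero.
n + 1 = 0, so n = -1.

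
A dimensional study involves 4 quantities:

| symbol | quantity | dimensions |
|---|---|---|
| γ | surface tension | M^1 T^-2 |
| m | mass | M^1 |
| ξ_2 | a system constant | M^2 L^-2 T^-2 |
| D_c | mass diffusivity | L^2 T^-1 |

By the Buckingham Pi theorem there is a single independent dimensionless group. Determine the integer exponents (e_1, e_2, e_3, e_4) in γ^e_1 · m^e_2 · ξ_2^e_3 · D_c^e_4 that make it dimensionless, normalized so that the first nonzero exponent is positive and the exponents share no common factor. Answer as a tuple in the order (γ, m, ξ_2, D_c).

M: e_1·(1) + e_2·(1) + e_3·(2) + e_4·(0) = 0
L: e_1·(0) + e_2·(0) + e_3·(-2) + e_4·(2) = 0
T: e_1·(-2) + e_2·(0) + e_3·(-2) + e_4·(-1) = 0
Solving this homogeneous linear system for the smallest-integer solution (first nonzero entry positive) gives (3, 1, -2, -2).

(3, 1, -2, -2)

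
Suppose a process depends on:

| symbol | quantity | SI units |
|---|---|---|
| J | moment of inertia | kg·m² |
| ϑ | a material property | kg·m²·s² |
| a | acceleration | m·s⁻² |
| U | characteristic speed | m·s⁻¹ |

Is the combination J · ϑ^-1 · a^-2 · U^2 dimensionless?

Sum the exponent of each base dimension across the product:
  M: [J]_M − [ϑ]_M − 2·[a]_M + 2·[U]_M = (1) − (1) − 2·(0) + 2·(0) = 0
  L: [J]_L − [ϑ]_L − 2·[a]_L + 2·[U]_L = (2) − (2) − 2·(1) + 2·(1) = 0
  T: [J]_T − [ϑ]_T − 2·[a]_T + 2·[U]_T = (0) − (2) − 2·(-2) + 2·(-1) = 0
All base exponents vanish — dimensionless.

yes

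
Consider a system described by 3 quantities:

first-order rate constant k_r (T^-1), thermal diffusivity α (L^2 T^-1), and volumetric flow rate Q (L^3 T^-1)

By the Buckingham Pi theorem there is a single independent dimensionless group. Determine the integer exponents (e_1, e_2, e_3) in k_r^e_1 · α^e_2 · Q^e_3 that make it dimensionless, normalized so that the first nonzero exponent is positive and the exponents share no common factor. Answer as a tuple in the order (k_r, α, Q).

L: e_1·(0) + e_2·(2) + e_3·(3) = 0
T: e_1·(-1) + e_2·(-1) + e_3·(-1) = 0
Solving this homogeneous linear system for the smallest-integer solution (first nonzero entry positive) gives (1, -3, 2).

(1, -3, 2)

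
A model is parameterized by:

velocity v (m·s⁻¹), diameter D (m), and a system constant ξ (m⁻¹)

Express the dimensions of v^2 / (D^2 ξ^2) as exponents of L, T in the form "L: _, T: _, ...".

Collect each base-dimension exponent across the product:
  L: 2·(1) − 2·(1) − 2·(-1) = 2
  T: 2·(-1) − 2·(0) − 2·(0) = -2
So the dimensions are [L² T⁻²].

L: 2, T: -2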